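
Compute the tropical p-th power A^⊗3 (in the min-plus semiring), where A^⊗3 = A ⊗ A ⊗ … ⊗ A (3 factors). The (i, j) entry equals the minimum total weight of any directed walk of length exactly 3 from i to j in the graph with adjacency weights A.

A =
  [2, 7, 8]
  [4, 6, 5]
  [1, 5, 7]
A^⊗3 =
  [6, 11, 12]
  [8, 13, 14]
  [5, 10, 11]

Each entry (A^⊗3)_ij equals the minimum over all length-3 walks i = v_0 → v_1 → … → v_3 = j of Σ_t A[v_t][v_{t+1}]. For example, for (i, j) = (0, 2) we minimise over 9 possible intermediate vertex sequences; the minimum is 12, attained along the walk 0 → 0 → 0 → 2.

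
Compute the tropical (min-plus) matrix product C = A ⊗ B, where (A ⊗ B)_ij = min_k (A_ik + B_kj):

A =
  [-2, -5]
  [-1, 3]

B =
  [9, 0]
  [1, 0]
A ⊗ B =
  [-4, -5]
  [4, -1]

Apply the min-plus product entry-by-entry:
  C[0][0] = min over k of (A[0][0] + B[0][0] = -2 + 9 = 7, A[0][1] + B[1][0] = -5 + 1 = -4) = -4 (attained at k = 1)
  C[0][1] = min over k of (A[0][0] + B[0][1] = -2 + 0 = -2, A[0][1] + B[1][1] = -5 + 0 = -5) = -5 (attained at k = 1)
  C[1][0] = min over k of (A[1][0] + B[0][0] = -1 + 9 = 8, A[1][1] + B[1][0] = 3 + 1 = 4) = 4 (attained at k = 1)
  C[1][1] = min over k of (A[1][0] + B[0][1] = -1 + 0 = -1, A[1][1] + B[1][1] = 3 + 0 = 3) = -1 (attained at k = 0)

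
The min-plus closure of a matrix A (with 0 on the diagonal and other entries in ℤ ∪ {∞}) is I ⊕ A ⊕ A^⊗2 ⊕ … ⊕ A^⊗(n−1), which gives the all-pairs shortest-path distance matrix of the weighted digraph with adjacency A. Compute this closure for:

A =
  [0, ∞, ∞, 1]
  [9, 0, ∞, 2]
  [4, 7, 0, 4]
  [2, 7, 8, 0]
Closure =
  [0, 8, 9, 1]
  [4, 0, 10, 2]
  [4, 7, 0, 4]
  [2, 7, 8, 0]

This is the Floyd-Warshall all-pairs shortest-path computation. For each intermediate vertex k = 0, 1, …, 3, update dist[i][j] ← min(dist[i][j], dist[i][k] + dist[k][j]). The final matrix gives, for each (i, j), the minimum total weight of any directed path from i to j (possibly empty when i = j).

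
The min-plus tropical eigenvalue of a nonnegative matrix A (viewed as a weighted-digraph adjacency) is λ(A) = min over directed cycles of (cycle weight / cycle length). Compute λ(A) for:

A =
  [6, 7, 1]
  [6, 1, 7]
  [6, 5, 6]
λ(A) = 1

Enumerate directed cycles and compute their means (weight / length). Sample:
  cycle 0 → 0: weight = 6, length = 1, mean = 6/1 ≈ 6.000
  cycle 1 → 1: weight = 1, length = 1, mean = 1/1 ≈ 1.000
  cycle 2 → 2: weight = 6, length = 1, mean = 6/1 ≈ 6.000
  cycle 0 → 1 → 0: weight = 13, length = 2, mean = 13/2 ≈ 6.500
  cycle 0 → 2 → 0: weight = 7, length = 2, mean = 7/2 ≈ 3.500
  cycle 1 → 0 → 1: weight = 13, length = 2, mean = 13/2 ≈ 6.500
Minimum mean = 1.000, attained e.g. along the cycle 1 → 1 with weight 1 and length 1. So λ(A) = 1/1 = 1.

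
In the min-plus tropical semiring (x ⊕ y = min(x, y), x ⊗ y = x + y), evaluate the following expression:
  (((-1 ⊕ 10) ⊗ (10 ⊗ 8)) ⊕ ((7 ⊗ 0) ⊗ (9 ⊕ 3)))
(((-1 ⊕ 10) ⊗ (10 ⊗ 8)) ⊕ ((7 ⊗ 0) ⊗ (9 ⊕ 3))) = 10

Expand innermost to outermost. Recall ⊕ takes the minimum of its arguments and ⊗ takes their sum. Working out the expression (((-1 ⊕ 10) ⊗ (10 ⊗ 8)) ⊕ ((7 ⊗ 0) ⊗ (9 ⊕ 3))) gives 10.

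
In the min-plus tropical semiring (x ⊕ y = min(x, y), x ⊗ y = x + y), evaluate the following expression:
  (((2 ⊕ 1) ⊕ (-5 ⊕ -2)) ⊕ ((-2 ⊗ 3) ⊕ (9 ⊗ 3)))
(((2 ⊕ 1) ⊕ (-5 ⊕ -2)) ⊕ ((-2 ⊗ 3) ⊕ (9 ⊗ 3))) = -5

Expand innermost to outermost. Recall ⊕ takes the minimum of its arguments and ⊗ takes their sum. Working out the expression (((2 ⊕ 1) ⊕ (-5 ⊕ -2)) ⊕ ((-2 ⊗ 3) ⊕ (9 ⊗ 3))) gives -5.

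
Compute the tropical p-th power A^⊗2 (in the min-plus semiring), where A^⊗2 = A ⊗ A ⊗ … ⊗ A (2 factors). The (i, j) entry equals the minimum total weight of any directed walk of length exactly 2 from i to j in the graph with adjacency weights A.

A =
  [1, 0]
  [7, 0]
A^⊗2 =
  [2, 0]
  [7, 0]

Each entry (A^⊗2)_ij equals the minimum over all length-2 walks i = v_0 → v_1 → … → v_2 = j of Σ_t A[v_t][v_{t+1}]. For example, for (i, j) = (0, 1) we minimise over 2 possible intermediate vertex sequences; the minimum is 0, attained along the walk 0 → 1 → 1.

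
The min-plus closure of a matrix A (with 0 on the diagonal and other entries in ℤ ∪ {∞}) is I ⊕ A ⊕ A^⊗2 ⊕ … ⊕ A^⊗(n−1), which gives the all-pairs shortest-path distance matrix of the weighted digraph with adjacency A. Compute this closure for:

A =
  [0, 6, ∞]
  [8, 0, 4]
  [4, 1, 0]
Closure =
  [0, 6, 10]
  [8, 0, 4]
  [4, 1, 0]

This is the Floyd-Warshall all-pairs shortest-path computation. For each intermediate vertex k = 0, 1, …, 2, update dist[i][j] ← min(dist[i][j], dist[i][k] + dist[k][j]). The final matrix gives, for each (i, j), the minimum total weight of any directed path from i to j (possibly empty when i = j).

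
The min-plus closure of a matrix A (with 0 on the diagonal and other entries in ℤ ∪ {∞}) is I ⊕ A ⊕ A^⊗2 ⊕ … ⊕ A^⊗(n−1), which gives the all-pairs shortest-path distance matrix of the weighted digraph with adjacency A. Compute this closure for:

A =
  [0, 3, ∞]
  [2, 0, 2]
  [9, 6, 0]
Closure =
  [0, 3, 5]
  [2, 0, 2]
  [8, 6, 0]

This is the Floyd-Warshall all-pairs shortest-path computation. For each intermediate vertex k = 0, 1, …, 2, update dist[i][j] ← min(dist[i][j], dist[i][k] + dist[k][j]). The final matrix gives, for each (i, j), the minimum total weight of any directed path from i to j (possibly empty when i = j).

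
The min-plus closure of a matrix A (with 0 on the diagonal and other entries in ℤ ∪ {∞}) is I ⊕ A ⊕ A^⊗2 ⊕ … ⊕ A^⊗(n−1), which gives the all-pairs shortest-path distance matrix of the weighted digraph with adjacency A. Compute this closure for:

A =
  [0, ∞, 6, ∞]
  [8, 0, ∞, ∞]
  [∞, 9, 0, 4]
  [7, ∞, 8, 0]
Closure =
  [0, 15, 6, 10]
  [8, 0, 14, 18]
  [11, 9, 0, 4]
  [7, 17, 8, 0]

This is the Floyd-Warshall all-pairs shortest-path computation. For each intermediate vertex k = 0, 1, …, 3, update dist[i][j] ← min(dist[i][j], dist[i][k] + dist[k][j]). The final matrix gives, for each (i, j), the minimum total weight of any directed path from i to j (possibly empty when i = j).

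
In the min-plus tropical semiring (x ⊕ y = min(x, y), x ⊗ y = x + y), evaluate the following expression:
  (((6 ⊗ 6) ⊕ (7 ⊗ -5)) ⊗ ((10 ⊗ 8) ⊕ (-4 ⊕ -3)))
(((6 ⊗ 6) ⊕ (7 ⊗ -5)) ⊗ ((10 ⊗ 8) ⊕ (-4 ⊕ -3))) = -2

Expand innermost to outermost. Recall ⊕ takes the minimum of its arguments and ⊗ takes their sum. Working out the expression (((6 ⊗ 6) ⊕ (7 ⊗ -5)) ⊗ ((10 ⊗ 8) ⊕ (-4 ⊕ -3))) gives -2.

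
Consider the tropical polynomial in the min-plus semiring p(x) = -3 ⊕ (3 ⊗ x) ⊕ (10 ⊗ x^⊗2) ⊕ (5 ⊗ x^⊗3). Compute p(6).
p(6) = -3

A tropical monomial a ⊗ x^⊗i evaluates to a + i · x. Evaluating each term at x = 6:
  Term 0 contributes -3 + 0 · 6 = -3
  Term 1 contributes 3 + 1 · 6 = 9
  Term 2 contributes 10 + 2 · 6 = 22
  Term 3 contributes 5 + 3 · 6 = 23
p(6) = ⊕ of these = min[-3, 9, 22, 23] = -3.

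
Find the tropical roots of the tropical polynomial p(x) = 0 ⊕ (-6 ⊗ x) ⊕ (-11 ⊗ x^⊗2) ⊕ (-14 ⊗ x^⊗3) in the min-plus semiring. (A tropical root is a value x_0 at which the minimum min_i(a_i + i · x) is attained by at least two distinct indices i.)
Roots: {3, 5, 6}

Each tropical root is a break point of the lower envelope of the lines y = a_i + i · x (there are 4 lines, with slopes 0, 1, ..., 3). Only the lines that attain the minimum somewhere contribute to roots; other lines are dominated. Here the surviving (envelope) indices are i = 3, i = 2, i = 1, i = 0.
Intersections between consecutive envelope lines give the roots: for adjacent envelope indices i < j the intersection is x = (a_i − a_j) / (j − i). Reading off the sorted break points: {3, 5, 6}.
Verification: at each break x_0, at least two indices attain the minimum of min_i(a_i + i · x_0).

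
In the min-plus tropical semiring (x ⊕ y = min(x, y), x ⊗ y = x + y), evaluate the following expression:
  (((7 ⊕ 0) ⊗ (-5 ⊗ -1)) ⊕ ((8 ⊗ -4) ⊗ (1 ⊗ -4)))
(((7 ⊕ 0) ⊗ (-5 ⊗ -1)) ⊕ ((8 ⊗ -4) ⊗ (1 ⊗ -4))) = -6

Expand innermost to outermost. Recall ⊕ takes the minimum of its arguments and ⊗ takes their sum. Working out the expression (((7 ⊕ 0) ⊗ (-5 ⊗ -1)) ⊕ ((8 ⊗ -4) ⊗ (1 ⊗ -4))) gives -6.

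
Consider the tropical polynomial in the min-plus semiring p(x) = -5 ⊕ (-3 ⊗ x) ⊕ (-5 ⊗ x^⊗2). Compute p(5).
p(5) = -5

A tropical monomial a ⊗ x^⊗i evaluates to a + i · x. Evaluating each term at x = 5:
  Term 0 contributes -5 + 0 · 5 = -5
  Term 1 contributes -3 + 1 · 5 = 2
  Term 2 contributes -5 + 2 · 5 = 5
p(5) = ⊕ of these = min[-5, 2, 5] = -5.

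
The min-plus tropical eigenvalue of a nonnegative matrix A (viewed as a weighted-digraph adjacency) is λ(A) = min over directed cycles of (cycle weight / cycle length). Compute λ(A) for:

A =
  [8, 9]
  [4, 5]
λ(A) = 5

Enumerate directed cycles and compute their means (weight / length). Sample:
  cycle 0 → 0: weight = 8, length = 1, mean = 8/1 ≈ 8.000
  cycle 1 → 1: weight = 5, length = 1, mean = 5/1 ≈ 5.000
  cycle 0 → 1 → 0: weight = 13, length = 2, mean = 13/2 ≈ 6.500
  cycle 1 → 0 → 1: weight = 13, length = 2, mean = 13/2 ≈ 6.500
Minimum mean = 5.000, attained e.g. along the cycle 1 → 1 with weight 5 and length 1. So λ(A) = 5/1 = 5.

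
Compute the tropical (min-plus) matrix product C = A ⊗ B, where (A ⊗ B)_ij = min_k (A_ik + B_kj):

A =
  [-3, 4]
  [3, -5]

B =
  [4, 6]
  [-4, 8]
A ⊗ B =
  [0, 3]
  [-9, 3]

Apply the min-plus product entry-by-entry:
  C[0][0] = min over k of (A[0][0] + B[0][0] = -3 + 4 = 1, A[0][1] + B[1][0] = 4 + -4 = 0) = 0 (attained at k = 1)
  C[0][1] = min over k of (A[0][0] + B[0][1] = -3 + 6 = 3, A[0][1] + B[1][1] = 4 + 8 = 12) = 3 (attained at k = 0)
  C[1][0] = min over k of (A[1][0] + B[0][0] = 3 + 4 = 7, A[1][1] + B[1][0] = -5 + -4 = -9) = -9 (attained at k = 1)
  C[1][1] = min over k of (A[1][0] + B[0][1] = 3 + 6 = 9, A[1][1] + B[1][1] = -5 + 8 = 3) = 3 (attained at k = 1)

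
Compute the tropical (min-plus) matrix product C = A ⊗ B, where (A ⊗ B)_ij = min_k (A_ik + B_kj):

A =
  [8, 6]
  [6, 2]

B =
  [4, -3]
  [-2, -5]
A ⊗ B =
  [4, 1]
  [0, -3]

Apply the min-plus product entry-by-entry:
  C[0][0] = min over k of (A[0][0] + B[0][0] = 8 + 4 = 12, A[0][1] + B[1][0] = 6 + -2 = 4) = 4 (attained at k = 1)
  C[0][1] = min over k of (A[0][0] + B[0][1] = 8 + -3 = 5, A[0][1] + B[1][1] = 6 + -5 = 1) = 1 (attained at k = 1)
  C[1][0] = min over k of (A[1][0] + B[0][0] = 6 + 4 = 10, A[1][1] + B[1][0] = 2 + -2 = 0) = 0 (attained at k = 1)
  C[1][1] = min over k of (A[1][0] + B[0][1] = 6 + -3 = 3, A[1][1] + B[1][1] = 2 + -5 = -3) = -3 (attained at k = 1)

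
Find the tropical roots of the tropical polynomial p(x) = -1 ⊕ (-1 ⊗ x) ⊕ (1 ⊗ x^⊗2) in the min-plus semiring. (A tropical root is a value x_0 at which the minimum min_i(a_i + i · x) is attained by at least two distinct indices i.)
Roots: {-2, 0}

Each tropical root is a break point of the lower envelope of the lines y = a_i + i · x (there are 3 lines, with slopes 0, 1, ..., 2). Only the lines that attain the minimum somewhere contribute to roots; other lines are dominated. Here the surviving (envelope) indices are i = 2, i = 1, i = 0.
Intersections between consecutive envelope lines give the roots: for adjacent envelope indices i < j the intersection is x = (a_i − a_j) / (j − i). Reading off the sorted break points: {-2, 0}.
Verification: at each break x_0, at least two indices attain the minimum of min_i(a_i + i · x_0).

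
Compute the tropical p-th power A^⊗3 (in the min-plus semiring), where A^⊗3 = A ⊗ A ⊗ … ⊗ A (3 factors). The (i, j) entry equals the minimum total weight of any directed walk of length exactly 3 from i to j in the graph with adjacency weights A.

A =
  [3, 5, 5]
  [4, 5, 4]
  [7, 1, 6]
A^⊗3 =
  [9, 9, 10]
  [9, 10, 9]
  [8, 6, 10]

Each entry (A^⊗3)_ij equals the minimum over all length-3 walks i = v_0 → v_1 → … → v_3 = j of Σ_t A[v_t][v_{t+1}]. For example, for (i, j) = (0, 2) we minimise over 9 possible intermediate vertex sequences; the minimum is 10, attained along the walk 0 → 2 → 1 → 2.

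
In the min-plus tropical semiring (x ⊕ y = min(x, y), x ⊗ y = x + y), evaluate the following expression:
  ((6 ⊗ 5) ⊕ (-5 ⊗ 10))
((6 ⊗ 5) ⊕ (-5 ⊗ 10)) = 5

Expand innermost to outermost. Recall ⊕ takes the minimum of its arguments and ⊗ takes their sum. Working out the expression ((6 ⊗ 5) ⊕ (-5 ⊗ 10)) gives 5.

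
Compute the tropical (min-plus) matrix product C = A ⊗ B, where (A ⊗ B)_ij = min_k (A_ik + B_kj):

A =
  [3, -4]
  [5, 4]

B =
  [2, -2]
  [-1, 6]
A ⊗ B =
  [-5, 1]
  [3, 3]

Apply the min-plus product entry-by-entry:
  C[0][0] = min over k of (A[0][0] + B[0][0] = 3 + 2 = 5, A[0][1] + B[1][0] = -4 + -1 = -5) = -5 (attained at k = 1)
  C[0][1] = min over k of (A[0][0] + B[0][1] = 3 + -2 = 1, A[0][1] + B[1][1] = -4 + 6 = 2) = 1 (attained at k = 0)
  C[1][0] = min over k of (A[1][0] + B[0][0] = 5 + 2 = 7, A[1][1] + B[1][0] = 4 + -1 = 3) = 3 (attained at k = 1)
  C[1][1] = min over k of (A[1][0] + B[0][1] = 5 + -2 = 3, A[1][1] + B[1][1] = 4 + 6 = 10) = 3 (attained at k = 0)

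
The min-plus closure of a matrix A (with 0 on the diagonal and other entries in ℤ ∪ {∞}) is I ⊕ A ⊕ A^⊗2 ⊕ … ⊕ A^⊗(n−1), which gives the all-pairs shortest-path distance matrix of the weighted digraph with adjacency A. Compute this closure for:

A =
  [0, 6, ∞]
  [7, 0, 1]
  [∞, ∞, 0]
Closure =
  [0, 6, 7]
  [7, 0, 1]
  [∞, ∞, 0]

This is the Floyd-Warshall all-pairs shortest-path computation. For each intermediate vertex k = 0, 1, …, 2, update dist[i][j] ← min(dist[i][j], dist[i][k] + dist[k][j]). The final matrix gives, for each (i, j), the minimum total weight of any directed path from i to j (possibly empty when i = j).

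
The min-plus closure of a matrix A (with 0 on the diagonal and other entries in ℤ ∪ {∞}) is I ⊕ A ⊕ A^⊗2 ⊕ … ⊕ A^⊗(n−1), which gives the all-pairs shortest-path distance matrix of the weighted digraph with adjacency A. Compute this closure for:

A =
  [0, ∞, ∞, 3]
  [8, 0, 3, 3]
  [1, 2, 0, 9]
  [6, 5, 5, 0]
Closure =
  [0, 8, 8, 3]
  [4, 0, 3, 3]
  [1, 2, 0, 4]
  [6, 5, 5, 0]

This is the Floyd-Warshall all-pairs shortest-path computation. For each intermediate vertex k = 0, 1, …, 3, update dist[i][j] ← min(dist[i][j], dist[i][k] + dist[k][j]). The final matrix gives, for each (i, j), the minimum total weight of any directed path from i to j (possibly empty when i = j).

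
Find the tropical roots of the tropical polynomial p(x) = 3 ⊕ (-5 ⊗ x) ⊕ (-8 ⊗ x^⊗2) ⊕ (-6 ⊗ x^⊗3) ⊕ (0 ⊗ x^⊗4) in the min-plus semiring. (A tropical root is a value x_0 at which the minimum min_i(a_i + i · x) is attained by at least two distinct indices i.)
Roots: {-6, -2, 3, 8}

Each tropical root is a break point of the lower envelope of the lines y = a_i + i · x (there are 5 lines, with slopes 0, 1, ..., 4). Only the lines that attain the minimum somewhere contribute to roots; other lines are dominated. Here the surviving (envelope) indices are i = 4, i = 3, i = 2, i = 1, i = 0.
Intersections between consecutive envelope lines give the roots: for adjacent envelope indices i < j the intersection is x = (a_i − a_j) / (j − i). Reading off the sorted break points: {-6, -2, 3, 8}.
Verification: at each break x_0, at least two indices attain the minimum of min_i(a_i + i · x_0).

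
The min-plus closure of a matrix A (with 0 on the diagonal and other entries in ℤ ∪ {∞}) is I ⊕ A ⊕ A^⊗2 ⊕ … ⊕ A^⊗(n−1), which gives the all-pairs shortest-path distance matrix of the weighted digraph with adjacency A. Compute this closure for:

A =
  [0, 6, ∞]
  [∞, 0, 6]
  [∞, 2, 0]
Closure =
  [0, 6, 12]
  [∞, 0, 6]
  [∞, 2, 0]

This is the Floyd-Warshall all-pairs shortest-path computation. For each intermediate vertex k = 0, 1, …, 2, update dist[i][j] ← min(dist[i][j], dist[i][k] + dist[k][j]). The final matrix gives, for each (i, j), the minimum total weight of any directed path from i to j (possibly empty when i = j).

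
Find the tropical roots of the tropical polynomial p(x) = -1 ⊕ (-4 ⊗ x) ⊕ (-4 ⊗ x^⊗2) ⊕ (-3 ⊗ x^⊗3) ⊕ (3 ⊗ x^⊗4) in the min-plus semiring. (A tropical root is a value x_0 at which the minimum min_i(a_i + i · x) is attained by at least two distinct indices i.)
Roots: {-6, -1, 0, 3}

Each tropical root is a break point of the lower envelope of the lines y = a_i + i · x (there are 5 lines, with slopes 0, 1, ..., 4). Only the lines that attain the minimum somewhere contribute to roots; other lines are dominated. Here the surviving (envelope) indices are i = 4, i = 3, i = 2, i = 1, i = 0.
Intersections between consecutive envelope lines give the roots: for adjacent envelope indices i < j the intersection is x = (a_i − a_j) / (j − i). Reading off the sorted break points: {-6, -1, 0, 3}.
Verification: at each break x_0, at least two indices attain the minimum of min_i(a_i + i · x_0).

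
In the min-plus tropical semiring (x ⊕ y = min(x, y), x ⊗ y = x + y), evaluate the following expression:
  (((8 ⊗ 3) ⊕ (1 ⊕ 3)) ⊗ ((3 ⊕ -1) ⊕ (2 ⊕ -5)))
(((8 ⊗ 3) ⊕ (1 ⊕ 3)) ⊗ ((3 ⊕ -1) ⊕ (2 ⊕ -5))) = -4

Expand innermost to outermost. Recall ⊕ takes the minimum of its arguments and ⊗ takes their sum. Working out the expression (((8 ⊗ 3) ⊕ (1 ⊕ 3)) ⊗ ((3 ⊕ -1) ⊕ (2 ⊕ -5))) gives -4.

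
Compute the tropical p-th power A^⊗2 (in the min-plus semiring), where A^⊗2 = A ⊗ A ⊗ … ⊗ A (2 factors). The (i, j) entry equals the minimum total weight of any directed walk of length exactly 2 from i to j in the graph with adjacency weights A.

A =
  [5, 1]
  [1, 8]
A^⊗2 =
  [2, 6]
  [6, 2]

Each entry (A^⊗2)_ij equals the minimum over all length-2 walks i = v_0 → v_1 → … → v_2 = j of Σ_t A[v_t][v_{t+1}]. For example, for (i, j) = (0, 1) we minimise over 2 possible intermediate vertex sequences; the minimum is 6, attained along the walk 0 → 0 → 1.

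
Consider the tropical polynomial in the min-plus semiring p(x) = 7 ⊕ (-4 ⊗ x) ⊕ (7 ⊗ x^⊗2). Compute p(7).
p(7) = 3

A tropical monomial a ⊗ x^⊗i evaluates to a + i · x. Evaluating each term at x = 7:
  Term 0 contributes 7 + 0 · 7 = 7
  Term 1 contributes -4 + 1 · 7 = 3
  Term 2 contributes 7 + 2 · 7 = 21
p(7) = ⊕ of these = min[7, 3, 21] = 3.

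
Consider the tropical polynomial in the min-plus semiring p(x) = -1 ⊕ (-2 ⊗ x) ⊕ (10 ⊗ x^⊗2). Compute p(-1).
p(-1) = -3

A tropical monomial a ⊗ x^⊗i evaluates to a + i · x. Evaluating each term at x = -1:
  Term 0 contributes -1 + 0 · -1 = -1
  Term 1 contributes -2 + 1 · -1 = -3
  Term 2 contributes 10 + 2 · -1 = 8
p(-1) = ⊕ of these = min[-1, -3, 8] = -3.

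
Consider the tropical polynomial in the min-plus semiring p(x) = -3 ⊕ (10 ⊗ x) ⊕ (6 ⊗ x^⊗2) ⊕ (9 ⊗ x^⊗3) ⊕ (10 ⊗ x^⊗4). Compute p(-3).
p(-3) = -3

A tropical monomial a ⊗ x^⊗i evaluates to a + i · x. Evaluating each term at x = -3:
  Term 0 contributes -3 + 0 · -3 = -3
  Term 1 contributes 10 + 1 · -3 = 7
  Term 2 contributes 6 + 2 · -3 = 0
  Term 3 contributes 9 + 3 · -3 = 0
  Term 4 contributes 10 + 4 · -3 = -2
p(-3) = ⊕ of these = min[-3, 7, 0, 0, -2] = -3.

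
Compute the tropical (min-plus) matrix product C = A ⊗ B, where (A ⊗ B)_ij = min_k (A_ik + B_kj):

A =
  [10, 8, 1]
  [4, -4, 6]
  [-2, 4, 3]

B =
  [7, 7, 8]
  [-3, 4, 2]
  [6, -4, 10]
A ⊗ B =
  [5, -3, 10]
  [-7, 0, -2]
  [1, -1, 6]

Apply the min-plus product entry-by-entry:
  C[0][0] = min over k of (A[0][0] + B[0][0] = 10 + 7 = 17, A[0][1] + B[1][0] = 8 + -3 = 5, A[0][2] + B[2][0] = 1 + 6 = 7) = 5 (attained at k = 1)
  C[0][1] = min over k of (A[0][0] + B[0][1] = 10 + 7 = 17, A[0][1] + B[1][1] = 8 + 4 = 12, A[0][2] + B[2][1] = 1 + -4 = -3) = -3 (attained at k = 2)
  C[0][2] = min over k of (A[0][0] + B[0][2] = 10 + 8 = 18, A[0][1] + B[1][2] = 8 + 2 = 10, A[0][2] + B[2][2] = 1 + 10 = 11) = 10 (attained at k = 1)
  C[1][0] = min over k of (A[1][0] + B[0][0] = 4 + 7 = 11, A[1][1] + B[1][0] = -4 + -3 = -7, A[1][2] + B[2][0] = 6 + 6 = 12) = -7 (attained at k = 1)
  C[1][1] = min over k of (A[1][0] + B[0][1] = 4 + 7 = 11, A[1][1] + B[1][1] = -4 + 4 = 0, A[1][2] + B[2][1] = 6 + -4 = 2) = 0 (attained at k = 1)
  C[1][2] = min over k of (A[1][0] + B[0][2] = 4 + 8 = 12, A[1][1] + B[1][2] = -4 + 2 = -2, A[1][2] + B[2][2] = 6 + 10 = 16) = -2 (attained at k = 1)
  C[2][0] = min over k of (A[2][0] + B[0][0] = -2 + 7 = 5, A[2][1] + B[1][0] = 4 + -3 = 1, A[2][2] + B[2][0] = 3 + 6 = 9) = 1 (attained at k = 1)
  C[2][1] = min over k of (A[2][0] + B[0][1] = -2 + 7 = 5, A[2][1] + B[1][1] = 4 + 4 = 8, A[2][2] + B[2][1] = 3 + -4 = -1) = -1 (attained at k = 2)
  C[2][2] = min over k of (A[2][0] + B[0][2] = -2 + 8 = 6, A[2][1] + B[1][2] = 4 + 2 = 6, A[2][2] + B[2][2] = 3 + 10 = 13) = 6 (attained at k = 0)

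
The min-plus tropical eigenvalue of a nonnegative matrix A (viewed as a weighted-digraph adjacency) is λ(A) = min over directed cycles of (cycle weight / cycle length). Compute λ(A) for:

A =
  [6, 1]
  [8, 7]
λ(A) = 9/2

Enumerate directed cycles and compute their means (weight / length). Sample:
  cycle 0 → 0: weight = 6, length = 1, mean = 6/1 ≈ 6.000
  cycle 1 → 1: weight = 7, length = 1, mean = 7/1 ≈ 7.000
  cycle 0 → 1 → 0: weight = 9, length = 2, mean = 9/2 ≈ 4.500
  cycle 1 → 0 → 1: weight = 9, length = 2, mean = 9/2 ≈ 4.500
Minimum mean = 4.500, attained e.g. along the cycle 0 → 1 → 0 with weight 9 and length 2. So λ(A) = 9/2 = 9/2.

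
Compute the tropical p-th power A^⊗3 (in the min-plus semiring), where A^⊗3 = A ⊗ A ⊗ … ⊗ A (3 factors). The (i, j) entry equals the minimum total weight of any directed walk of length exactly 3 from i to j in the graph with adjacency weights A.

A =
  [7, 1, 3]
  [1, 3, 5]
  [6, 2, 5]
A^⊗3 =
  [5, 3, 5]
  [3, 5, 7]
  [6, 4, 6]

Each entry (A^⊗3)_ij equals the minimum over all length-3 walks i = v_0 → v_1 → … → v_3 = j of Σ_t A[v_t][v_{t+1}]. For example, for (i, j) = (0, 2) we minimise over 9 possible intermediate vertex sequences; the minimum is 5, attained along the walk 0 → 1 → 0 → 2.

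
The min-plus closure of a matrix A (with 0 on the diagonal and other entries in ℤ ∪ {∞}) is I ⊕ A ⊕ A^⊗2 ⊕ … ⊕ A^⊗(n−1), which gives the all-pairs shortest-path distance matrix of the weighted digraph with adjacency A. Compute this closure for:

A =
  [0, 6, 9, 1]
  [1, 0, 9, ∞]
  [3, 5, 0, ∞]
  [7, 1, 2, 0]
Closure =
  [0, 2, 3, 1]
  [1, 0, 4, 2]
  [3, 5, 0, 4]
  [2, 1, 2, 0]

This is the Floyd-Warshall all-pairs shortest-path computation. For each intermediate vertex k = 0, 1, …, 3, update dist[i][j] ← min(dist[i][j], dist[i][k] + dist[k][j]). The final matrix gives, for each (i, j), the minimum total weight of any directed path from i to j (possibly empty when i = j).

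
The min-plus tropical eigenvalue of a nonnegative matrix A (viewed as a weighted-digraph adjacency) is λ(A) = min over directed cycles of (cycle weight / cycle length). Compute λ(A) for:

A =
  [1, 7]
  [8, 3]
λ(A) = 1

Enumerate directed cycles and compute their means (weight / length). Sample:
  cycle 0 → 0: weight = 1, length = 1, mean = 1/1 ≈ 1.000
  cycle 1 → 1: weight = 3, length = 1, mean = 3/1 ≈ 3.000
  cycle 0 → 1 → 0: weight = 15, length = 2, mean = 15/2 ≈ 7.500
  cycle 1 → 0 → 1: weight = 15, length = 2, mean = 15/2 ≈ 7.500
Minimum mean = 1.000, attained e.g. along the cycle 0 → 0 with weight 1 and length 1. So λ(A) = 1/1 = 1.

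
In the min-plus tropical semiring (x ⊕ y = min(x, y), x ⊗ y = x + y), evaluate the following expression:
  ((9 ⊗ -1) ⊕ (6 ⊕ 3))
((9 ⊗ -1) ⊕ (6 ⊕ 3)) = 3

Expand innermost to outermost. Recall ⊕ takes the minimum of its arguments and ⊗ takes their sum. Working out the expression ((9 ⊗ -1) ⊕ (6 ⊕ 3)) gives 3.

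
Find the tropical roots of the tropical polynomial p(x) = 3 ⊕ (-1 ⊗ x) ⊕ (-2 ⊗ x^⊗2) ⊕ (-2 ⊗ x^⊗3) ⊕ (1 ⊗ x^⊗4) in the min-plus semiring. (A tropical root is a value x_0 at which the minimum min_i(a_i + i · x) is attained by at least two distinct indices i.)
Roots: {-3, 0, 1, 4}

Each tropical root is a break point of the lower envelope of the lines y = a_i + i · x (there are 5 lines, with slopes 0, 1, ..., 4). Only the lines that attain the minimum somewhere contribute to roots; other lines are dominated. Here the surviving (envelope) indices are i = 4, i = 3, i = 2, i = 1, i = 0.
Intersections between consecutive envelope lines give the roots: for adjacent envelope indices i < j the intersection is x = (a_i − a_j) / (j − i). Reading off the sorted break points: {-3, 0, 1, 4}.
Verification: at each break x_0, at least two indices attain the minimum of min_i(a_i + i · x_0).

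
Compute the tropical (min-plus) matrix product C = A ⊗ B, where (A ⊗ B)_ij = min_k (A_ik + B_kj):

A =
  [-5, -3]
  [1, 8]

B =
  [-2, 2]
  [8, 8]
A ⊗ B =
  [-7, -3]
  [-1, 3]

Apply the min-plus product entry-by-entry:
  C[0][0] = min over k of (A[0][0] + B[0][0] = -5 + -2 = -7, A[0][1] + B[1][0] = -3 + 8 = 5) = -7 (attained at k = 0)
  C[0][1] = min over k of (A[0][0] + B[0][1] = -5 + 2 = -3, A[0][1] + B[1][1] = -3 + 8 = 5) = -3 (attained at k = 0)
  C[1][0] = min over k of (A[1][0] + B[0][0] = 1 + -2 = -1, A[1][1] + B[1][0] = 8 + 8 = 16) = -1 (attained at k = 0)
  C[1][1] = min over k of (A[1][0] + B[0][1] = 1 + 2 = 3, A[1][1] + B[1][1] = 8 + 8 = 16) = 3 (attained at k = 0)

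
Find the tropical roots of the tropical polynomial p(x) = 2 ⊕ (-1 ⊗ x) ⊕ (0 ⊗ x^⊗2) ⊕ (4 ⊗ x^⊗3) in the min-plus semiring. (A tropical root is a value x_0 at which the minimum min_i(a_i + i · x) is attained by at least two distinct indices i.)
Roots: {-4, -1, 3}

Each tropical root is a break point of the lower envelope of the lines y = a_i + i · x (there are 4 lines, with slopes 0, 1, ..., 3). Only the lines that attain the minimum somewhere contribute to roots; other lines are dominated. Here the surviving (envelope) indices are i = 3, i = 2, i = 1, i = 0.
Intersections between consecutive envelope lines give the roots: for adjacent envelope indices i < j the intersection is x = (a_i − a_j) / (j − i). Reading off the sorted break points: {-4, -1, 3}.
Verification: at each break x_0, at least two indices attain the minimum of min_i(a_i + i · x_0).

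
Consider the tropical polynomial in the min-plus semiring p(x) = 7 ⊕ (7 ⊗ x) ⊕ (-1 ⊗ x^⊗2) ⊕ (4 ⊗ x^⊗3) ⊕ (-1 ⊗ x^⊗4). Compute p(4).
p(4) = 7

A tropical monomial a ⊗ x^⊗i evaluates to a + i · x. Evaluating each term at x = 4:
  Term 0 contributes 7 + 0 · 4 = 7
  Term 1 contributes 7 + 1 · 4 = 11
  Term 2 contributes -1 + 2 · 4 = 7
  Term 3 contributes 4 + 3 · 4 = 16
  Term 4 contributes -1 + 4 · 4 = 15
p(4) = ⊕ of these = min[7, 11, 7, 16, 15] = 7.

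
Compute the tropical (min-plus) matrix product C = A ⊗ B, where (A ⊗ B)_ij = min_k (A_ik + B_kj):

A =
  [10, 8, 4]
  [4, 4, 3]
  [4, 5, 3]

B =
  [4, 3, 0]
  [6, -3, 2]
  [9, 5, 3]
A ⊗ B =
  [13, 5, 7]
  [8, 1, 4]
  [8, 2, 4]

Apply the min-plus product entry-by-entry:
  C[0][0] = min over k of (A[0][0] + B[0][0] = 10 + 4 = 14, A[0][1] + B[1][0] = 8 + 6 = 14, A[0][2] + B[2][0] = 4 + 9 = 13) = 13 (attained at k = 2)
  C[0][1] = min over k of (A[0][0] + B[0][1] = 10 + 3 = 13, A[0][1] + B[1][1] = 8 + -3 = 5, A[0][2] + B[2][1] = 4 + 5 = 9) = 5 (attained at k = 1)
  C[0][2] = min over k of (A[0][0] + B[0][2] = 10 + 0 = 10, A[0][1] + B[1][2] = 8 + 2 = 10, A[0][2] + B[2][2] = 4 + 3 = 7) = 7 (attained at k = 2)
  C[1][0] = min over k of (A[1][0] + B[0][0] = 4 + 4 = 8, A[1][1] + B[1][0] = 4 + 6 = 10, A[1][2] + B[2][0] = 3 + 9 = 12) = 8 (attained at k = 0)
  C[1][1] = min over k of (A[1][0] + B[0][1] = 4 + 3 = 7, A[1][1] + B[1][1] = 4 + -3 = 1, A[1][2] + B[2][1] = 3 + 5 = 8) = 1 (attained at k = 1)
  C[1][2] = min over k of (A[1][0] + B[0][2] = 4 + 0 = 4, A[1][1] + B[1][2] = 4 + 2 = 6, A[1][2] + B[2][2] = 3 + 3 = 6) = 4 (attained at k = 0)
  C[2][0] = min over k of (A[2][0] + B[0][0] = 4 + 4 = 8, A[2][1] + B[1][0] = 5 + 6 = 11, A[2][2] + B[2][0] = 3 + 9 = 12) = 8 (attained at k = 0)
  C[2][1] = min over k of (A[2][0] + B[0][1] = 4 + 3 = 7, A[2][1] + B[1][1] = 5 + -3 = 2, A[2][2] + B[2][1] = 3 + 5 = 8) = 2 (attained at k = 1)
  C[2][2] = min over k of (A[2][0] + B[0][2] = 4 + 0 = 4, A[2][1] + B[1][2] = 5 + 2 = 7, A[2][2] + B[2][2] = 3 + 3 = 6) = 4 (attained at k = 0)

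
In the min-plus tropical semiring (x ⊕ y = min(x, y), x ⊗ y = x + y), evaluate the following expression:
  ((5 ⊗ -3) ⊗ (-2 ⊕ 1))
((5 ⊗ -3) ⊗ (-2 ⊕ 1)) = 0

Expand innermost to outermost. Recall ⊕ takes the minimum of its arguments and ⊗ takes their sum. Working out the expression ((5 ⊗ -3) ⊗ (-2 ⊕ 1)) gives 0.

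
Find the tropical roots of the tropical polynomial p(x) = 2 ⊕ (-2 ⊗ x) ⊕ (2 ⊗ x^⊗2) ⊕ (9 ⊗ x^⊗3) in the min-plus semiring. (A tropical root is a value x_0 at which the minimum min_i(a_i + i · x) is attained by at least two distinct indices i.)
Roots: {-7, -4, 4}

Each tropical root is a break point of the lower envelope of the lines y = a_i + i · x (there are 4 lines, with slopes 0, 1, ..., 3). Only the lines that attain the minimum somewhere contribute to roots; other lines are dominated. Here the surviving (envelope) indices are i = 3, i = 2, i = 1, i = 0.
Intersections between consecutive envelope lines give the roots: for adjacent envelope indices i < j the intersection is x = (a_i − a_j) / (j − i). Reading off the sorted break points: {-7, -4, 4}.
Verification: at each break x_0, at least two indices attain the minimum of min_i(a_i + i · x_0).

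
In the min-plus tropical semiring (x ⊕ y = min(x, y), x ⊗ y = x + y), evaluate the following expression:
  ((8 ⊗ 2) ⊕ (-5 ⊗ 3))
((8 ⊗ 2) ⊕ (-5 ⊗ 3)) = -2

Expand innermost to outermost. Recall ⊕ takes the minimum of its arguments and ⊗ takes their sum. Working out the expression ((8 ⊗ 2) ⊕ (-5 ⊗ 3)) gives -2.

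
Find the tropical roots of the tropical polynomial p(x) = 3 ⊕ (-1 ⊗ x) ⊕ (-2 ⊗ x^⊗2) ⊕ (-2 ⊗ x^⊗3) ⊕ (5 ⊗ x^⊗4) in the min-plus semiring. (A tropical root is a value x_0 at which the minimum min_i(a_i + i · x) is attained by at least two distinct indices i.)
Roots: {-7, 0, 1, 4}

Each tropical root is a break point of the lower envelope of the lines y = a_i + i · x (there are 5 lines, with slopes 0, 1, ..., 4). Only the lines that attain the minimum somewhere contribute to roots; other lines are dominated. Here the surviving (envelope) indices are i = 4, i = 3, i = 2, i = 1, i = 0.
Intersections between consecutive envelope lines give the roots: for adjacent envelope indices i < j the intersection is x = (a_i − a_j) / (j − i). Reading off the sorted break points: {-7, 0, 1, 4}.
Verification: at each break x_0, at least two indices attain the minimum of min_i(a_i + i · x_0).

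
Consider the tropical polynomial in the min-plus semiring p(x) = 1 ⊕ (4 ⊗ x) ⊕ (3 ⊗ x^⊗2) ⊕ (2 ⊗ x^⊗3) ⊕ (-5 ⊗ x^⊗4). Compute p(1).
p(1) = -1

A tropical monomial a ⊗ x^⊗i evaluates to a + i · x. Evaluating each term at x = 1:
  Term 0 contributes 1 + 0 · 1 = 1
  Term 1 contributes 4 + 1 · 1 = 5
  Term 2 contributes 3 + 2 · 1 = 5
  Term 3 contributes 2 + 3 · 1 = 5
  Term 4 contributes -5 + 4 · 1 = -1
p(1) = ⊕ of these = min[1, 5, 5, 5, -1] = -1.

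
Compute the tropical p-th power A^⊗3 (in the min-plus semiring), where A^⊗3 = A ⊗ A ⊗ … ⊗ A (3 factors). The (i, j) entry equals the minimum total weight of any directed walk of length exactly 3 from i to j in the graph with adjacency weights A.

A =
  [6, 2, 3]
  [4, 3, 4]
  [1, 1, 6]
A^⊗3 =
  [7, 6, 7]
  [8, 7, 8]
  [5, 5, 7]

Each entry (A^⊗3)_ij equals the minimum over all length-3 walks i = v_0 → v_1 → … → v_3 = j of Σ_t A[v_t][v_{t+1}]. For example, for (i, j) = (0, 2) we minimise over 9 possible intermediate vertex sequences; the minimum is 7, attained along the walk 0 → 2 → 0 → 2.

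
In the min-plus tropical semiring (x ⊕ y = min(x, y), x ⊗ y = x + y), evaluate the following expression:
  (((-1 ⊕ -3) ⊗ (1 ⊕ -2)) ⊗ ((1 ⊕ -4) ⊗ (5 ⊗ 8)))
(((-1 ⊕ -3) ⊗ (1 ⊕ -2)) ⊗ ((1 ⊕ -4) ⊗ (5 ⊗ 8))) = 4

Expand innermost to outermost. Recall ⊕ takes the minimum of its arguments and ⊗ takes their sum. Working out the expression (((-1 ⊕ -3) ⊗ (1 ⊕ -2)) ⊗ ((1 ⊕ -4) ⊗ (5 ⊗ 8))) gives 4.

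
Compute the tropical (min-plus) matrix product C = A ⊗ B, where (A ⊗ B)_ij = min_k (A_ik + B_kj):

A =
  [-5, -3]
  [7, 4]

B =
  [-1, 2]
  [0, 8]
A ⊗ B =
  [-6, -3]
  [4, 9]

Apply the min-plus product entry-by-entry:
  C[0][0] = min over k of (A[0][0] + B[0][0] = -5 + -1 = -6, A[0][1] + B[1][0] = -3 + 0 = -3) = -6 (attained at k = 0)
  C[0][1] = min over k of (A[0][0] + B[0][1] = -5 + 2 = -3, A[0][1] + B[1][1] = -3 + 8 = 5) = -3 (attained at k = 0)
  C[1][0] = min over k of (A[1][0] + B[0][0] = 7 + -1 = 6, A[1][1] + B[1][0] = 4 + 0 = 4) = 4 (attained at k = 1)
  C[1][1] = min over k of (A[1][0] + B[0][1] = 7 + 2 = 9, A[1][1] + B[1][1] = 4 + 8 = 12) = 9 (attained at k = 0)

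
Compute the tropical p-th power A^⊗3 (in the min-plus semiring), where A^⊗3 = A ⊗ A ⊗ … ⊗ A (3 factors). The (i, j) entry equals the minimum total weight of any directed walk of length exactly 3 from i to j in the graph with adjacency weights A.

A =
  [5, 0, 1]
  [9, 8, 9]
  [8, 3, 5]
A^⊗3 =
  [13, 9, 10]
  [18, 13, 15]
  [17, 12, 13]

Each entry (A^⊗3)_ij equals the minimum over all length-3 walks i = v_0 → v_1 → … → v_3 = j of Σ_t A[v_t][v_{t+1}]. For example, for (i, j) = (0, 2) we minimise over 9 possible intermediate vertex sequences; the minimum is 10, attained along the walk 0 → 1 → 0 → 2.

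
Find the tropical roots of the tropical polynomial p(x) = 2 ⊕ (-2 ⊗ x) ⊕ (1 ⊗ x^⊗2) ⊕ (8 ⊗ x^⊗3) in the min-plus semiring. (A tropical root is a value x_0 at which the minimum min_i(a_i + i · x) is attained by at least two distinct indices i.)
Roots: {-7, -3, 4}

Each tropical root is a break point of the lower envelope of the lines y = a_i + i · x (there are 4 lines, with slopes 0, 1, ..., 3). Only the lines that attain the minimum somewhere contribute to roots; other lines are dominated. Here the surviving (envelope) indices are i = 3, i = 2, i = 1, i = 0.
Intersections between consecutive envelope lines give the roots: for adjacent envelope indices i < j the intersection is x = (a_i − a_j) / (j − i). Reading off the sorted break points: {-7, -3, 4}.
Verification: at each break x_0, at least two indices attain the minimum of min_i(a_i + i · x_0).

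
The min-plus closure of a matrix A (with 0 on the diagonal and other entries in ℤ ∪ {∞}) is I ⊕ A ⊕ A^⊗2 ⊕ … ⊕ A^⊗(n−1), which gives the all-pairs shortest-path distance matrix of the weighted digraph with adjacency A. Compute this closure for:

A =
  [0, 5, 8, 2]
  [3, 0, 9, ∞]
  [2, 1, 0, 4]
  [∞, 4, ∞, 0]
Closure =
  [0, 5, 8, 2]
  [3, 0, 9, 5]
  [2, 1, 0, 4]
  [7, 4, 13, 0]

This is the Floyd-Warshall all-pairs shortest-path computation. For each intermediate vertex k = 0, 1, …, 3, update dist[i][j] ← min(dist[i][j], dist[i][k] + dist[k][j]). The final matrix gives, for each (i, j), the minimum total weight of any directed path from i to j (possibly empty when i = j).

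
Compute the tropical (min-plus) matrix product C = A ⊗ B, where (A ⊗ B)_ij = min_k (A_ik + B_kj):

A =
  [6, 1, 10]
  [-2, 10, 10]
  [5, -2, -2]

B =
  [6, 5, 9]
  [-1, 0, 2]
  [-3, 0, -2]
A ⊗ B =
  [0, 1, 3]
  [4, 3, 7]
  [-5, -2, -4]

Apply the min-plus product entry-by-entry:
  C[0][0] = min over k of (A[0][0] + B[0][0] = 6 + 6 = 12, A[0][1] + B[1][0] = 1 + -1 = 0, A[0][2] + B[2][0] = 10 + -3 = 7) = 0 (attained at k = 1)
  C[0][1] = min over k of (A[0][0] + B[0][1] = 6 + 5 = 11, A[0][1] + B[1][1] = 1 + 0 = 1, A[0][2] + B[2][1] = 10 + 0 = 10) = 1 (attained at k = 1)
  C[0][2] = min over k of (A[0][0] + B[0][2] = 6 + 9 = 15, A[0][1] + B[1][2] = 1 + 2 = 3, A[0][2] + B[2][2] = 10 + -2 = 8) = 3 (attained at k = 1)
  C[1][0] = min over k of (A[1][0] + B[0][0] = -2 + 6 = 4, A[1][1] + B[1][0] = 10 + -1 = 9, A[1][2] + B[2][0] = 10 + -3 = 7) = 4 (attained at k = 0)
  C[1][1] = min over k of (A[1][0] + B[0][1] = -2 + 5 = 3, A[1][1] + B[1][1] = 10 + 0 = 10, A[1][2] + B[2][1] = 10 + 0 = 10) = 3 (attained at k = 0)
  C[1][2] = min over k of (A[1][0] + B[0][2] = -2 + 9 = 7, A[1][1] + B[1][2] = 10 + 2 = 12, A[1][2] + B[2][2] = 10 + -2 = 8) = 7 (attained at k = 0)
  C[2][0] = min over k of (A[2][0] + B[0][0] = 5 + 6 = 11, A[2][1] + B[1][0] = -2 + -1 = -3, A[2][2] + B[2][0] = -2 + -3 = -5) = -5 (attained at k = 2)
  C[2][1] = min over k of (A[2][0] + B[0][1] = 5 + 5 = 10, A[2][1] + B[1][1] = -2 + 0 = -2, A[2][2] + B[2][1] = -2 + 0 = -2) = -2 (attained at k = 1)
  C[2][2] = min over k of (A[2][0] + B[0][2] = 5 + 9 = 14, A[2][1] + B[1][2] = -2 + 2 = 0, A[2][2] + B[2][2] = -2 + -2 = -4) = -4 (attained at k = 2)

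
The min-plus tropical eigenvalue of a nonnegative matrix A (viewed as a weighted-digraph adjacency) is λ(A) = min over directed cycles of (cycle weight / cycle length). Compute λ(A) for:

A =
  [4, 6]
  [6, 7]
λ(A) = 4

Enumerate directed cycles and compute their means (weight / length). Sample:
  cycle 0 → 0: weight = 4, length = 1, mean = 4/1 ≈ 4.000
  cycle 1 → 1: weight = 7, length = 1, mean = 7/1 ≈ 7.000
  cycle 0 → 1 → 0: weight = 12, length = 2, mean = 12/2 ≈ 6.000
  cycle 1 → 0 → 1: weight = 12, length = 2, mean = 12/2 ≈ 6.000
Minimum mean = 4.000, attained e.g. along the cycle 0 → 0 with weight 4 and length 1. So λ(A) = 4/1 = 4.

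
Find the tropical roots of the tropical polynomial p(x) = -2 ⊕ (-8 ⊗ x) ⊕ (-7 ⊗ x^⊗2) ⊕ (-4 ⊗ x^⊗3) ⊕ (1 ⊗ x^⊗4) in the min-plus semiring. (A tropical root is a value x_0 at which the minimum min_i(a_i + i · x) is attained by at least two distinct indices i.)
Roots: {-5, -3, -1, 6}

Each tropical root is a break point of the lower envelope of the lines y = a_i + i · x (there are 5 lines, with slopes 0, 1, ..., 4). Only the lines that attain the minimum somewhere contribute to roots; other lines are dominated. Here the surviving (envelope) indices are i = 4, i = 3, i = 2, i = 1, i = 0.
Intersections between consecutive envelope lines give the roots: for adjacent envelope indices i < j the intersection is x = (a_i − a_j) / (j − i). Reading off the sorted break points: {-5, -3, -1, 6}.
Verification: at each break x_0, at least two indices attain the minimum of min_i(a_i + i · x_0).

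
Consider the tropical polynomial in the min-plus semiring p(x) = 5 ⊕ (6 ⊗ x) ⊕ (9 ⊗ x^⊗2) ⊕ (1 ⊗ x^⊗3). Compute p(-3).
p(-3) = -8

A tropical monomial a ⊗ x^⊗i evaluates to a + i · x. Evaluating each term at x = -3:
  Term 0 contributes 5 + 0 · -3 = 5
  Term 1 contributes 6 + 1 · -3 = 3
  Term 2 contributes 9 + 2 · -3 = 3
  Term 3 contributes 1 + 3 · -3 = -8
p(-3) = ⊕ of these = min[5, 3, 3, -8] = -8.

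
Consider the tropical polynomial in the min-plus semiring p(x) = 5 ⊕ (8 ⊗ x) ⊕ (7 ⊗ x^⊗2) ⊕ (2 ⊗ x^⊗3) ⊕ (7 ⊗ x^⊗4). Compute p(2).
p(2) = 5

A tropical monomial a ⊗ x^⊗i evaluates to a + i · x. Evaluating each term at x = 2:
  Term 0 contributes 5 + 0 · 2 = 5
  Term 1 contributes 8 + 1 · 2 = 10
  Term 2 contributes 7 + 2 · 2 = 11
  Term 3 contributes 2 + 3 · 2 = 8
  Term 4 contributes 7 + 4 · 2 = 15
p(2) = ⊕ of these = min[5, 10, 11, 8, 15] = 5.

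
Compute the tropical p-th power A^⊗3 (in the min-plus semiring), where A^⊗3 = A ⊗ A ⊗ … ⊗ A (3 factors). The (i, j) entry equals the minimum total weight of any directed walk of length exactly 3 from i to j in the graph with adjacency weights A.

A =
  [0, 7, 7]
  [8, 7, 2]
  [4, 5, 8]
A^⊗3 =
  [0, 7, 7]
  [6, 13, 9]
  [4, 11, 11]

Each entry (A^⊗3)_ij equals the minimum over all length-3 walks i = v_0 → v_1 → … → v_3 = j of Σ_t A[v_t][v_{t+1}]. For example, for (i, j) = (0, 2) we minimise over 9 possible intermediate vertex sequences; the minimum is 7, attained along the walk 0 → 0 → 0 → 2.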